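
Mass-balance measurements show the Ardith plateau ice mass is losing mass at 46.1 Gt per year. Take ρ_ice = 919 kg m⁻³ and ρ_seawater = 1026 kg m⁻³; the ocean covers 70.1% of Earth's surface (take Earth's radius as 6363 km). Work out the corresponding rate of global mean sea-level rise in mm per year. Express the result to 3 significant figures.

ρ_w = 1026 kg m⁻³. Annual water volume added = 46.1 Gt / ρ_w = 4.610×10^13 kg / 1026 kg m⁻³ = 4.493×10^10 m³.
Δh per year = 4.493×10^10 / 3.57×10^14 = 1.26×10^-4 m = 0.126 mm.

≈ 0.126 mm/yr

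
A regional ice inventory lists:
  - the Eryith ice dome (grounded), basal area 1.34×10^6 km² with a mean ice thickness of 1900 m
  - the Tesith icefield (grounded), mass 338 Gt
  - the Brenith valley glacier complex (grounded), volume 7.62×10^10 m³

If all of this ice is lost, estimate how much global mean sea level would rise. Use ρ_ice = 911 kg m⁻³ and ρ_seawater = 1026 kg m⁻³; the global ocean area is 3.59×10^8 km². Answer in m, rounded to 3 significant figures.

≈ 6.30 m

Eryith: ice volume = 1.34×10^6 km² × 1900 m = 2.546×10^6 km³; 2.546×10^6 × (911/1026) = 2.261×10^6 km³ of water.
Tesith: 338 Gt = 3.380×10^14 kg; dividing by ρ_w = 1026 kg m⁻³ gives 3.294×10^11 m³ of water.
Brenith: 7.62×10^10 m³ × (911/1026) = 6.766×10^10 m³ of water.
Total added water ≈ 2.261×10^15 m³ over 3.59×10^14 m² → Δh = 6.30 m.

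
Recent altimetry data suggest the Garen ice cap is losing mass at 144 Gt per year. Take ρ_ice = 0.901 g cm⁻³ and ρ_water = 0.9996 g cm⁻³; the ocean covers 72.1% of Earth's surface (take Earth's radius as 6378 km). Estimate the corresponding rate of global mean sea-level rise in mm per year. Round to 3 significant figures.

ρ_w = 0.9996 g cm⁻³ = 999.6 kg m⁻³. Annual water volume added = 144 Gt / ρ_w = 1.440×10^14 kg / 999.6 kg m⁻³ = 1.441×10^11 m³.
Δh per year = 1.441×10^11 / 3.69×10^14 = 3.91×10^-4 m = 0.391 mm.

≈ 0.391 mm/yr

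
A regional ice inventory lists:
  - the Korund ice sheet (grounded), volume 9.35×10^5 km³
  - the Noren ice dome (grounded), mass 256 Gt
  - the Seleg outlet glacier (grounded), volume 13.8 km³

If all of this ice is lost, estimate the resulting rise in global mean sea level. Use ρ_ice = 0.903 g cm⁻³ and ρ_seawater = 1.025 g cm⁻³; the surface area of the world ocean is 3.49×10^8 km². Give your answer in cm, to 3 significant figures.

≈ 236 cm

Korund: 9.35×10^5 km³ × (903/1025) = 8.237×10^5 km³ of water.
Noren: 256 Gt = 2.560×10^14 kg; dividing by ρ_w = 1.025 g cm⁻³ = 1025 kg m⁻³ gives 2.498×10^11 m³ of water.
Seleg: 13.8 km³ × (903/1025) = 12.16 km³ of water.
Total added water ≈ 8.240×10^14 m³ over 3.49×10^14 m² → Δh = 2.36 m = 236 cm.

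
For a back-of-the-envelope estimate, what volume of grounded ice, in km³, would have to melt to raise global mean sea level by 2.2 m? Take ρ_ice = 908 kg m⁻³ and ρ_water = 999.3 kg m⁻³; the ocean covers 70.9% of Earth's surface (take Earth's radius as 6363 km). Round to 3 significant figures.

≈ 8.73×10^5 km³

Required water volume = Δh × A = 2.2 m × 3.61×10^14 m² = 7.936×10^14 m³ = 7.936×10^5 km³.
Ice volume = water volume × ρ_w/ρ_ice = 7.936×10^5 × 999.3/908 = 8.73×10^5 km³.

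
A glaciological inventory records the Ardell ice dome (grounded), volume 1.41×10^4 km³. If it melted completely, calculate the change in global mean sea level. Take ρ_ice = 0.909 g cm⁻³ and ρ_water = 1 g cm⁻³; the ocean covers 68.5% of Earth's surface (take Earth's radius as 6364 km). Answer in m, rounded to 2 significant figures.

≈ 0.037 m

Ardell: 1.41×10^4 km³ × (909/1000) = 1.282×10^4 km³ of water.
Spread over 3.49×10^14 m² of ocean, Δh = 1.282×10^13 / 3.49×10^14 = 0.0368 m.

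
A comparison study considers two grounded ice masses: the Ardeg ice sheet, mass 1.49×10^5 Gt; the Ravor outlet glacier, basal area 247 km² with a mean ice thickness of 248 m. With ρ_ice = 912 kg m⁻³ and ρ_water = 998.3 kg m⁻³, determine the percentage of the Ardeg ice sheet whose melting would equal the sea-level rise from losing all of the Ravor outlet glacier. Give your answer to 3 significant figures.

Equal sea-level rise means equal mass of meltwater, i.e. equal mass of ice lost.
Ice mass of Ravor: 5.587×10^13 kg; ice mass of Ardeg: 1.490×10^17 kg.
Fraction required = 5.587×10^13 / 1.490×10^17 = 3.75×10^-4 → 0.0375 %.

≈ 0.0375 %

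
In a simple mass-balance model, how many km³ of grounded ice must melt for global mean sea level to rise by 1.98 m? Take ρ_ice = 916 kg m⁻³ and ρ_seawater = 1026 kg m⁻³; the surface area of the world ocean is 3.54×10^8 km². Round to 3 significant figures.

Required water volume = Δh × A = 1.98 m × 3.54×10^14 m² = 7.009×10^14 m³ = 7.009×10^5 km³.
Ice volume = water volume × ρ_w/ρ_ice = 7.009×10^5 × 1026/916 = 7.85×10^5 km³.

≈ 7.85×10^5 km³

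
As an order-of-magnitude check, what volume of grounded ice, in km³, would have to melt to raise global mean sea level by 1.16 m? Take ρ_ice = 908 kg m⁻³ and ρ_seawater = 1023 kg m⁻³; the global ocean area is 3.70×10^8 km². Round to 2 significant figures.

Required water volume = Δh × A = 1.16 m × 3.70×10^14 m² = 4.292×10^14 m³ = 4.292×10^5 km³.
Ice volume = water volume × ρ_w/ρ_ice = 4.292×10^5 × 1023/908 = 4.8×10^5 km³.

≈ 4.8×10^5 km³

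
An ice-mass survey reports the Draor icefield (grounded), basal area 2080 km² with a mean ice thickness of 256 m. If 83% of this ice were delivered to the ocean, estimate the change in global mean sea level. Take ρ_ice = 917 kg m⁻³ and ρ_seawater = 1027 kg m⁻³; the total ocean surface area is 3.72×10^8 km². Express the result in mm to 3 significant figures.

≈ 1.06 mm

Draor: ice volume = 2080 km² × 256 m = 532.5 km³; 0.83 × 532.5 × (917/1027) = 394.6 km³ of water.
Spread over 3.72×10^14 m² of ocean, Δh = 3.946×10^11 / 3.72×10^14 = 1.06×10^-3 m = 1.06 mm.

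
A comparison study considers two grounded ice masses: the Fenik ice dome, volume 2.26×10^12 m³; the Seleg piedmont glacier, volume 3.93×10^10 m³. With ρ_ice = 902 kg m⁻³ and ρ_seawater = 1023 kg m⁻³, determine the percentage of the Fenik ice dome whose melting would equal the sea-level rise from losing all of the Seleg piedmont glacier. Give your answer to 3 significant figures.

≈ 1.74 %

Equal sea-level rise means equal mass of meltwater, i.e. equal mass of ice lost.
Ice mass of Seleg: 3.545×10^13 kg; ice mass of Fenik: 2.039×10^15 kg.
Fraction required = 3.545×10^13 / 2.039×10^15 = 0.0174 → 1.74 %.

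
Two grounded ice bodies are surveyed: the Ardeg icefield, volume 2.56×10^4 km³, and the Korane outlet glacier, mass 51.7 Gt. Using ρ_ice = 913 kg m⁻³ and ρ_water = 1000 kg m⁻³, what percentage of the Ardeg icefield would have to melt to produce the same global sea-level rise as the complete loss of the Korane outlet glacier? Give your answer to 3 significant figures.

≈ 0.221 %

Equal sea-level rise means equal mass of meltwater, i.e. equal mass of ice lost.
Ice mass of Korane: 5.170×10^13 kg; ice mass of Ardeg: 2.337×10^16 kg.
Fraction required = 5.170×10^13 / 2.337×10^16 = 2.21×10^-3 → 0.221 %.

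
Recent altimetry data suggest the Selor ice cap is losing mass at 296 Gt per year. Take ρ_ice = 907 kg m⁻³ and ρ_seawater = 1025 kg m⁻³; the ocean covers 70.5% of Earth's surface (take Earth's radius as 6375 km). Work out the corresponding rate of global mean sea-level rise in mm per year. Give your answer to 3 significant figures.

ρ_w = 1025 kg m⁻³. Annual water volume added = 296 Gt / ρ_w = 2.960×10^14 kg / 1025 kg m⁻³ = 2.888×10^11 m³.
Δh per year = 2.888×10^11 / 3.60×10^14 = 8.02×10^-4 m = 0.802 mm.

≈ 0.802 mm/yr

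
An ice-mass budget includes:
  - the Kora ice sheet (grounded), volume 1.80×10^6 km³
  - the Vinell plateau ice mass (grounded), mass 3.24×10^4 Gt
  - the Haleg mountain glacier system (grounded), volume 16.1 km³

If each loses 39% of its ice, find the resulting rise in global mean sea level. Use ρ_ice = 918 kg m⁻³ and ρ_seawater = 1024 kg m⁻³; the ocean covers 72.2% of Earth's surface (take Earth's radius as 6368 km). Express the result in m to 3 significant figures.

≈ 1.74 m

Kora: 0.39 × 1.80×10^6 km³ × (918/1024) = 6.293×10^5 km³ of water.
Vinell: 0.39 × 3.24×10^4 Gt = 1.264×10^16 kg; dividing by ρ_w = 1024 kg m⁻³ gives 1.234×10^13 m³ of water.
Haleg: 0.39 × 16.1 km³ × (918/1024) = 5.629 km³ of water.
Total added water ≈ 6.417×10^14 m³ over 3.68×10^14 m² → Δh = 1.74 m.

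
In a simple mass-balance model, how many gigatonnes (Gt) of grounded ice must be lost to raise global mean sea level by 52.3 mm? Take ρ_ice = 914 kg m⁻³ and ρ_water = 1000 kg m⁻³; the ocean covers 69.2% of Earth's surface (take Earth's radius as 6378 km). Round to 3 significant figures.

≈ 1.85×10^4 Gt

Required water volume = Δh × A = 0.0523 m × 3.54×10^14 m² = 1.850×10^13 m³.
ρ_w = 1000 kg m⁻³, so the mass of water = 1.850×10^13 m³ × 1000 kg m⁻³ = 1.850×10^16 kg = 1.85×10^4 Gt (and the same mass of ice, by conservation).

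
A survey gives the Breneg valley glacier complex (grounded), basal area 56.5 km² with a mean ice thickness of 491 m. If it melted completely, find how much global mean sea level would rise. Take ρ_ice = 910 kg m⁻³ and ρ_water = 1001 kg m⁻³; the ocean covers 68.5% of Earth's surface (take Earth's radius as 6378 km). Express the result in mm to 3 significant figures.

≈ 0.0720 mm

Breneg: ice volume = 56.5 km² × 491 m = 27.74 km³; 27.74 × (910/1001) = 25.22 km³ of water.
Spread over 3.50×10^14 m² of ocean, Δh = 2.522×10^10 / 3.50×10^14 = 7.20×10^-5 m = 0.0720 mm.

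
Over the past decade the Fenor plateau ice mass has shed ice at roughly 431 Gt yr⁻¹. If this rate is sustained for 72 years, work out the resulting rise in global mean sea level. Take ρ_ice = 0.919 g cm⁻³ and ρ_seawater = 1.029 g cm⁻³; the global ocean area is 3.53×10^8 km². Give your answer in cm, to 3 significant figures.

≈ 8.54 cm

Total mass lost = 431 Gt/yr × 72 yr = 3.103×10^4 Gt = 3.103×10^16 kg.
ρ_w = 1.029 g cm⁻³ = 1029 kg m⁻³, so water volume = 3.103×10^16 / 1029 = 3.016×10^13 m³.
Δh = 3.016×10^13 / 3.53×10^14 = 0.0854 m = 8.54 cm.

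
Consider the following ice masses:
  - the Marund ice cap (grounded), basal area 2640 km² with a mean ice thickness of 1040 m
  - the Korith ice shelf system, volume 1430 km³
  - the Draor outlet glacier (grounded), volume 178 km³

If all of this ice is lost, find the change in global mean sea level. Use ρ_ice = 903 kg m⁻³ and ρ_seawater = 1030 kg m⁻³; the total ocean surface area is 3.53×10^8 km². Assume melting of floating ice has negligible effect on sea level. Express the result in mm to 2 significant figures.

Marund: ice volume = 2640 km² × 1040 m = 2746 km³; 2746 × (903/1030) = 2407 km³ of water.
The Korith ice shelf system is floating and already displaces its own weight of water, so its melt adds essentially nothing to sea level.
Draor: 178 km³ × (903/1030) = 156.1 km³ of water.
Total added water ≈ 2.563×10^12 m³ over 3.53×10^14 m² → Δh = 7.26×10^-3 m = 7.3 mm.

≈ 7.3 mm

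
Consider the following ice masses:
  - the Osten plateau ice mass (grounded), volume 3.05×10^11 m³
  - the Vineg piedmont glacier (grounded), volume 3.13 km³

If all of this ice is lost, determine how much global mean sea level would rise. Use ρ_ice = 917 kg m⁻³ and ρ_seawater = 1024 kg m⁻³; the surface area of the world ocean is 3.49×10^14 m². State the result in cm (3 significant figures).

≈ 0.0791 cm

Osten: 3.05×10^11 m³ × (917/1024) = 2.731×10^11 m³ of water.
Vineg: 3.13 km³ × (917/1024) = 2.803 km³ of water.
Total added water ≈ 2.759×10^11 m³ over 3.49×10^14 m² → Δh = 7.91×10^-4 m = 0.0791 cm.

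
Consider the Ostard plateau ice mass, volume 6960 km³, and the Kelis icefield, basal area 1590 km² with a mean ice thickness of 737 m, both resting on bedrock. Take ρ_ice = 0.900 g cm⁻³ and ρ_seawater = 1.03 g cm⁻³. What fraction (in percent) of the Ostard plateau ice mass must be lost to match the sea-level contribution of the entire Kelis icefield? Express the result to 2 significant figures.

≈ 17 %

Equal sea-level rise means equal mass of meltwater, i.e. equal mass of ice lost.
Ice mass of Kelis: 1.055×10^15 kg; ice mass of Ostard: 6.264×10^15 kg.
Fraction required = 1.055×10^15 / 6.264×10^15 = 0.168 → 17 %.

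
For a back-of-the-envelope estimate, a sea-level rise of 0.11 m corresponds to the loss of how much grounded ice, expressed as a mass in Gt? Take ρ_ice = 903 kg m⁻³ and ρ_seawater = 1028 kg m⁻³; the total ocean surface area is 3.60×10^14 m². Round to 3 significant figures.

≈ 4.07×10^4 Gt

Required water volume = Δh × A = 0.11 m × 3.60×10^14 m² = 3.960×10^13 m³.
ρ_w = 1028 kg m⁻³, so the mass of water = 3.960×10^13 m³ × 1028 kg m⁻³ = 4.071×10^16 kg = 4.07×10^4 Gt (and the same mass of ice, by conservation).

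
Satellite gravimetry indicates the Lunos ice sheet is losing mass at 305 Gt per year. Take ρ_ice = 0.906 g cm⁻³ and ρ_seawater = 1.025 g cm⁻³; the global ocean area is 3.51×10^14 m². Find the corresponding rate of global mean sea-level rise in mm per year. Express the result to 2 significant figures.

ρ_w = 1.025 g cm⁻³ = 1025 kg m⁻³. Annual water volume added = 305 Gt / ρ_w = 3.050×10^14 kg / 1025 kg m⁻³ = 2.976×10^11 m³.
Δh per year = 2.976×10^11 / 3.51×10^14 = 8.48×10^-4 m = 0.85 mm.

≈ 0.85 mm/yr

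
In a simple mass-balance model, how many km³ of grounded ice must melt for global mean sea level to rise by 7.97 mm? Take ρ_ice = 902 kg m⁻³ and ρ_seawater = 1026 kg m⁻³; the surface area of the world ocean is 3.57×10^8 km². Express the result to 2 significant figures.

≈ 3200 km³

Required water volume = Δh × A = 0.00797 m × 3.57×10^14 m² = 2.845×10^12 m³ = 2845 km³.
Ice volume = water volume × ρ_w/ρ_ice = 2845 × 1026/902 = 3200 km³.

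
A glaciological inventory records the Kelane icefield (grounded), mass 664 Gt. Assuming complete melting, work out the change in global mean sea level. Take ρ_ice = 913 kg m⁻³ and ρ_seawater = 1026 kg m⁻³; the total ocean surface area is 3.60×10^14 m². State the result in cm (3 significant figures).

Kelane: 664 Gt = 6.640×10^14 kg; dividing by ρ_w = 1026 kg m⁻³ gives 6.472×10^11 m³ of water.
Spread over 3.60×10^14 m² of ocean, Δh = 6.472×10^11 / 3.60×10^14 = 1.80×10^-3 m = 0.180 cm.

≈ 0.180 cm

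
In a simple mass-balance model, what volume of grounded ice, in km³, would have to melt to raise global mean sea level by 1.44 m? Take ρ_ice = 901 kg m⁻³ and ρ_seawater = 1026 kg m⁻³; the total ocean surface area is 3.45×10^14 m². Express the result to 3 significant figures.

Required water volume = Δh × A = 1.44 m × 3.45×10^14 m² = 4.968×10^14 m³ = 4.968×10^5 km³.
Ice volume = water volume × ρ_w/ρ_ice = 4.968×10^5 × 1026/901 = 5.66×10^5 km³.

≈ 5.66×10^5 km³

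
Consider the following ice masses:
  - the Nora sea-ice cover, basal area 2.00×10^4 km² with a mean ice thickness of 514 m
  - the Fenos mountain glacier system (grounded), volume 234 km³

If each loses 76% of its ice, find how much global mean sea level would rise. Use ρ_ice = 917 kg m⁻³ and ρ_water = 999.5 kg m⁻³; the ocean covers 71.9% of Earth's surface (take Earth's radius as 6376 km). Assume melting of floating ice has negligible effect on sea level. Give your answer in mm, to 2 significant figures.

The Nora sea-ice cover is floating and already displaces its own weight of water, so its melt adds essentially nothing to sea level.
Fenos: 0.76 × 234 km³ × (917/999.5) = 163.2 km³ of water.
Total added water ≈ 1.632×10^11 m³ over 3.67×10^14 m² → Δh = 4.44×10^-4 m = 0.44 mm.

≈ 0.44 mm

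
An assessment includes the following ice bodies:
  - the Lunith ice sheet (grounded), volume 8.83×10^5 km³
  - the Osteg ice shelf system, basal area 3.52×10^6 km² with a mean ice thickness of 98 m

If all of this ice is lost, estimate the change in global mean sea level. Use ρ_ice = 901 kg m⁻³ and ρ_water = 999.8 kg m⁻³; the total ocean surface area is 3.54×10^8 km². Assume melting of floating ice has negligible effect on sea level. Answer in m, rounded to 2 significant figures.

Lunith: 8.83×10^5 km³ × (901/999.8) = 7.957×10^5 km³ of water.
The Osteg ice shelf system is floating and already displaces its own weight of water, so its melt adds essentially nothing to sea level.
Total added water ≈ 7.957×10^14 m³ over 3.54×10^14 m² → Δh = 2.25 m.

≈ 2.2 m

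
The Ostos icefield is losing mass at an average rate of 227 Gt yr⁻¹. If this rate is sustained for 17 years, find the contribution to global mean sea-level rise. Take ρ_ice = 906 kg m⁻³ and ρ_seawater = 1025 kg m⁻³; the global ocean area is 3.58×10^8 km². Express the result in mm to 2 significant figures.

Total mass lost = 227 Gt/yr × 17 yr = 3859 Gt = 3.859×10^15 kg.
ρ_w = 1025 kg m⁻³, so water volume = 3.859×10^15 / 1025 = 3.765×10^12 m³.
Δh = 3.765×10^12 / 3.58×10^14 = 0.0105 m = 11 mm.

≈ 11 mm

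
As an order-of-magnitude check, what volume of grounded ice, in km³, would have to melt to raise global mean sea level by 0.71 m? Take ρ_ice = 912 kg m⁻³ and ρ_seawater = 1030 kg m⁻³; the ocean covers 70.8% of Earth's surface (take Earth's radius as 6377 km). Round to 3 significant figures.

Required water volume = Δh × A = 0.71 m × 3.62×10^14 m² = 2.569×10^14 m³ = 2.569×10^5 km³.
Ice volume = water volume × ρ_w/ρ_ice = 2.569×10^5 × 1030/912 = 2.90×10^5 km³.

≈ 2.90×10^5 km³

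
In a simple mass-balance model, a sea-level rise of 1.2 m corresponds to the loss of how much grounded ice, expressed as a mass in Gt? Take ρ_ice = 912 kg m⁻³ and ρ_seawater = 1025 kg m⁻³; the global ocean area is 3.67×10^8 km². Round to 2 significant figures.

≈ 4.5×10^5 Gt

Required water volume = Δh × A = 1.2 m × 3.67×10^14 m² = 4.404×10^14 m³.
ρ_w = 1025 kg m⁻³, so the mass of water = 4.404×10^14 m³ × 1025 kg m⁻³ = 4.514×10^17 kg = 4.5×10^5 Gt (and the same mass of ice, by conservation).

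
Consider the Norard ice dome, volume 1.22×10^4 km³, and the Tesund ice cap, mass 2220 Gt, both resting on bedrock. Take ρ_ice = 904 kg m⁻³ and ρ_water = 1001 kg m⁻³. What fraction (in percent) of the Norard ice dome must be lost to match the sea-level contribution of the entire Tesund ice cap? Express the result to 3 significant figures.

≈ 20.1 %

Equal sea-level rise means equal mass of meltwater, i.e. equal mass of ice lost.
Ice mass of Tesund: 2.220×10^15 kg; ice mass of Norard: 1.103×10^16 kg.
Fraction required = 2.220×10^15 / 1.103×10^16 = 0.201 → 20.1 %.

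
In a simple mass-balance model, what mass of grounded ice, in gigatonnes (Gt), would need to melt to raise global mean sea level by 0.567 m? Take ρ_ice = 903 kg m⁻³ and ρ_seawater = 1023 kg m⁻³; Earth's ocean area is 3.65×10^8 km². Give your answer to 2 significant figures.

≈ 2.1×10^5 Gt

Required water volume = Δh × A = 0.567 m × 3.65×10^14 m² = 2.070×10^14 m³.
ρ_w = 1023 kg m⁻³, so the mass of water = 2.070×10^14 m³ × 1023 kg m⁻³ = 2.117×10^17 kg = 2.1×10^5 Gt (and the same mass of ice, by conservation).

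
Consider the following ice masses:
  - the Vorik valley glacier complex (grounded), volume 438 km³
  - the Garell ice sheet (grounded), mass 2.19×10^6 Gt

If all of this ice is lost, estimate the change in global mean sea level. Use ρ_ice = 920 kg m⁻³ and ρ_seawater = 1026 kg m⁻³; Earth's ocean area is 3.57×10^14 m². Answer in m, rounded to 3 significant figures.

≈ 5.98 m

Vorik: 438 km³ × (920/1026) = 392.7 km³ of water.
Garell: 2.19×10^6 Gt = 2.190×10^18 kg; dividing by ρ_w = 1026 kg m⁻³ gives 2.135×10^15 m³ of water.
Total added water ≈ 2.135×10^15 m³ over 3.57×10^14 m² → Δh = 5.98 m.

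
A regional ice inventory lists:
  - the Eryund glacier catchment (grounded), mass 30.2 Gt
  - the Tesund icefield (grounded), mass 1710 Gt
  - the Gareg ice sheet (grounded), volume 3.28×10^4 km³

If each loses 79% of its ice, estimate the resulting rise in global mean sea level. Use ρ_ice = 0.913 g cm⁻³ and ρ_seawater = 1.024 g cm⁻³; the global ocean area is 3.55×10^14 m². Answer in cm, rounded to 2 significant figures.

Eryund: 0.79 × 30.2 Gt = 2.386×10^13 kg; dividing by ρ_w = 1.024 g cm⁻³ = 1024 kg m⁻³ gives 2.330×10^10 m³ of water.
Tesund: 0.79 × 1710 Gt = 1.351×10^15 kg; dividing by ρ_w = 1024 kg m⁻³ gives 1.319×10^12 m³ of water.
Gareg: 0.79 × 3.28×10^4 km³ × (913/1024) = 2.310×10^4 km³ of water.
Total added water ≈ 2.445×10^13 m³ over 3.55×10^14 m² → Δh = 0.0689 m = 6.9 cm.

≈ 6.9 cm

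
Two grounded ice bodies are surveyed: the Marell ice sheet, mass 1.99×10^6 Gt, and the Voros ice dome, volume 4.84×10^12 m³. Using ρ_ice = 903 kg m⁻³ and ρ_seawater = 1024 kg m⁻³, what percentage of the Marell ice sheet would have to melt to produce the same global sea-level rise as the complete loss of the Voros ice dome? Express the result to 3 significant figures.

Equal sea-level rise means equal mass of meltwater, i.e. equal mass of ice lost.
Ice mass of Voros: 4.371×10^15 kg; ice mass of Marell: 1.990×10^18 kg.
Fraction required = 4.371×10^15 / 1.990×10^18 = 2.20×10^-3 → 0.220 %.

≈ 0.220 %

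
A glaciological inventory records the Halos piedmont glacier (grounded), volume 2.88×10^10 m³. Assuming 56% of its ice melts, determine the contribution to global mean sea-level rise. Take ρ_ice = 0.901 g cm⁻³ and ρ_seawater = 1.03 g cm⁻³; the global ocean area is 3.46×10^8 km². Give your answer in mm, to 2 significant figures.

≈ 0.041 mm

Halos: 0.56 × 2.88×10^10 m³ × (901/1030) = 1.411×10^10 m³ of water.
Spread over 3.46×10^14 m² of ocean, Δh = 1.411×10^10 / 3.46×10^14 = 4.08×10^-5 m = 0.041 mm.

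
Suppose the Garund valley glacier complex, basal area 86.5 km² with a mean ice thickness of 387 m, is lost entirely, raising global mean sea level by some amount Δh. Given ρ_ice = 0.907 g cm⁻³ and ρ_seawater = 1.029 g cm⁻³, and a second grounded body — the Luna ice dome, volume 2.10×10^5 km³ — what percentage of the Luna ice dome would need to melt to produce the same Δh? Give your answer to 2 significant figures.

≈ 0.016 %

Equal sea-level rise means equal mass of meltwater, i.e. equal mass of ice lost.
Ice mass of Garund: 3.036×10^13 kg; ice mass of Luna: 1.905×10^17 kg.
Fraction required = 3.036×10^13 / 1.905×10^17 = 1.59×10^-4 → 0.016 %.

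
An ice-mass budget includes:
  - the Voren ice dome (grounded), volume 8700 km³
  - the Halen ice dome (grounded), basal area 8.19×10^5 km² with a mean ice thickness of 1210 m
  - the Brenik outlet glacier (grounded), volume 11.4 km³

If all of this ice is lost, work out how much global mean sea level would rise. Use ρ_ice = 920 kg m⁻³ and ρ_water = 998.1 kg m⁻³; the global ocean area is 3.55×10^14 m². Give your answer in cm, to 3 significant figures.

≈ 260 cm

Voren: 8700 km³ × (920/998.1) = 8019 km³ of water.
Halen: ice volume = 8.19×10^5 km² × 1210 m = 9.910×10^5 km³; 9.910×10^5 × (920/998.1) = 9.134×10^5 km³ of water.
Brenik: 11.4 km³ × (920/998.1) = 10.51 km³ of water.
Total added water ≈ 9.215×10^14 m³ over 3.55×10^14 m² → Δh = 2.60 m = 260 cm.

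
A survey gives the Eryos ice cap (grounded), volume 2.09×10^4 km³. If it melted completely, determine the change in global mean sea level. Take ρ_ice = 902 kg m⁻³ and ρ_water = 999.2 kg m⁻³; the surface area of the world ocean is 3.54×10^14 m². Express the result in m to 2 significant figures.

≈ 0.053 m

Eryos: 2.09×10^4 km³ × (902/999.2) = 1.887×10^4 km³ of water.
Spread over 3.54×10^14 m² of ocean, Δh = 1.887×10^13 / 3.54×10^14 = 0.0533 m.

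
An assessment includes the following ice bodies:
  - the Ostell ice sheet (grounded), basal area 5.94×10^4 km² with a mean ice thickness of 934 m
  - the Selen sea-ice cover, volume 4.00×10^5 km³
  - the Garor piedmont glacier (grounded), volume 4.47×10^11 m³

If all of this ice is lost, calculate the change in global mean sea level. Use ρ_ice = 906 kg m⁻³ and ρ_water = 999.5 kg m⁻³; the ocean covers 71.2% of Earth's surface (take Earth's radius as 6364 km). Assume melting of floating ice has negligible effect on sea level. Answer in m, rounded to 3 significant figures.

≈ 0.140 m

Ostell: ice volume = 5.94×10^4 km² × 934 m = 5.548×10^4 km³; 5.548×10^4 × (906/999.5) = 5.029×10^4 km³ of water.
The Selen sea-ice cover is floating and already displaces its own weight of water, so its melt adds essentially nothing to sea level.
Garor: 4.47×10^11 m³ × (906/999.5) = 4.052×10^11 m³ of water.
Total added water ≈ 5.069×10^13 m³ over 3.62×10^14 m² → Δh = 0.140 m.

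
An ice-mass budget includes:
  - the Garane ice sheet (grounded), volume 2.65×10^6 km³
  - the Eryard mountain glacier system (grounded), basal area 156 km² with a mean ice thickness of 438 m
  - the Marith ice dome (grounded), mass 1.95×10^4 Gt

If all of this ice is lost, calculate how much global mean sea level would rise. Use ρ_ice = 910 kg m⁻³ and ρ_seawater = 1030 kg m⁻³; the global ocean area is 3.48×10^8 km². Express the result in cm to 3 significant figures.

Garane: 2.65×10^6 km³ × (910/1030) = 2.341×10^6 km³ of water.
Eryard: ice volume = 156 km² × 438 m = 68.33 km³; 68.33 × (910/1030) = 60.37 km³ of water.
Marith: 1.95×10^4 Gt = 1.950×10^16 kg; dividing by ρ_w = 1030 kg m⁻³ gives 1.893×10^13 m³ of water.
Total added water ≈ 2.360×10^15 m³ over 3.48×10^14 m² → Δh = 6.78 m = 678 cm.

≈ 678 cm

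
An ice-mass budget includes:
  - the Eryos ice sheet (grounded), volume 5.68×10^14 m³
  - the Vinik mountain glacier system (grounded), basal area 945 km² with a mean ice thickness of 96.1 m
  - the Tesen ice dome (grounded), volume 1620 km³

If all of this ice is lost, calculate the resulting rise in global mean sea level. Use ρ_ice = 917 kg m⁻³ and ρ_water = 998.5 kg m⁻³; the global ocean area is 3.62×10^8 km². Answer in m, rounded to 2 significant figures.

Eryos: 5.68×10^14 m³ × (917/998.5) = 5.216×10^14 m³ of water.
Vinik: ice volume = 945 km² × 96.1 m = 90.81 km³; 90.81 × (917/998.5) = 83.40 km³ of water.
Tesen: 1620 km³ × (917/998.5) = 1488 km³ of water.
Total added water ≈ 5.232×10^14 m³ over 3.62×10^14 m² → Δh = 1.45 m.

≈ 1.4 m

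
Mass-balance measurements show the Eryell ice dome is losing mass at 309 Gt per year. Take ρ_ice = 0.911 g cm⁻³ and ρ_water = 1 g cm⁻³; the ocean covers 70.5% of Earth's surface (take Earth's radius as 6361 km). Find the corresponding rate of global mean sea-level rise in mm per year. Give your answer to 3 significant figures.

ρ_w = 1 g cm⁻³ = 1000 kg m⁻³. Annual water volume added = 309 Gt / ρ_w = 3.090×10^14 kg / 1000 kg m⁻³ = 3.090×10^11 m³.
Δh per year = 3.090×10^11 / 3.58×10^14 = 8.62×10^-4 m = 0.862 mm.

≈ 0.862 mm/yr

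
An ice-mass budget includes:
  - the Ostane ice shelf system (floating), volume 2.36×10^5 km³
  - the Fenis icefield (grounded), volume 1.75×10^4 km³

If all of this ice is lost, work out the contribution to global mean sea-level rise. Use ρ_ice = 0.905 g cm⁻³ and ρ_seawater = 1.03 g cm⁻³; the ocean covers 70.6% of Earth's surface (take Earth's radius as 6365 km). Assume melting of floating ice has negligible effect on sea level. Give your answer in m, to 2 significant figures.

The Ostane ice shelf system is floating and already displaces its own weight of water, so its melt adds essentially nothing to sea level.
Fenis: 1.75×10^4 km³ × (905/1030) = 1.538×10^4 km³ of water.
Total added water ≈ 1.538×10^13 m³ over 3.59×10^14 m² → Δh = 0.0428 m.

≈ 0.043 m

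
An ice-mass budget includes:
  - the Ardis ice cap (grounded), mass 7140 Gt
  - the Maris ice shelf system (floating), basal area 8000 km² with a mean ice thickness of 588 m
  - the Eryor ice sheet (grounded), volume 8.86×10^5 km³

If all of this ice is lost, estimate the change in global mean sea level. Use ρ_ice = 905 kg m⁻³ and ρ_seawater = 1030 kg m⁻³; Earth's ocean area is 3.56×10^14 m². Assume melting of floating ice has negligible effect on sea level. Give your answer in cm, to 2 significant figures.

≈ 220 cm

Ardis: 7140 Gt = 7.140×10^15 kg; dividing by ρ_w = 1030 kg m⁻³ gives 6.932×10^12 m³ of water.
The Maris ice shelf system is floating and already displaces its own weight of water, so its melt adds essentially nothing to sea level.
Eryor: 8.86×10^5 km³ × (905/1030) = 7.785×10^5 km³ of water.
Total added water ≈ 7.854×10^14 m³ over 3.56×10^14 m² → Δh = 2.21 m = 220 cm.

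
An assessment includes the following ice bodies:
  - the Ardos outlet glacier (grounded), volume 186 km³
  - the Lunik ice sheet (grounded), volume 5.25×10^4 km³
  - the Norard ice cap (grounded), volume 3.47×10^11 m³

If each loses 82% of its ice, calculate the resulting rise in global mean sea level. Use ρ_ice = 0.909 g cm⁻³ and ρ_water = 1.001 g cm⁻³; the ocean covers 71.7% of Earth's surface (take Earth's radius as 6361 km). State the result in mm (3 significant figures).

≈ 108 mm

Ardos: 0.82 × 186 km³ × (909/1001) = 138.5 km³ of water.
Lunik: 0.82 × 5.25×10^4 km³ × (909/1001) = 3.909×10^4 km³ of water.
Norard: 0.82 × 3.47×10^11 m³ × (909/1001) = 2.584×10^11 m³ of water.
Total added water ≈ 3.949×10^13 m³ over 3.65×10^14 m² → Δh = 0.108 m = 108 mm.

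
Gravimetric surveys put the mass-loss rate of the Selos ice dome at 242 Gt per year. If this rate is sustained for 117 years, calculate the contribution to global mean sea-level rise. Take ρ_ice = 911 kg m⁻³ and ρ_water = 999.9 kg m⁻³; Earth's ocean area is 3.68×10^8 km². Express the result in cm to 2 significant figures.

≈ 7.7 cm

Total mass lost = 242 Gt/yr × 117 yr = 2.831×10^4 Gt = 2.831×10^16 kg.
ρ_w = 999.9 kg m⁻³, so water volume = 2.831×10^16 / 999.9 = 2.832×10^13 m³.
Δh = 2.832×10^13 / 3.68×10^14 = 0.0769 m = 7.7 cm.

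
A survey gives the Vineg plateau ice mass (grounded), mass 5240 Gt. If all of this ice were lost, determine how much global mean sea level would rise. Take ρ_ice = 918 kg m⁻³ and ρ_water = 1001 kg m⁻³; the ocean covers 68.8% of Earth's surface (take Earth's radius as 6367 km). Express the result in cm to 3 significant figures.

≈ 1.49 cm

Vineg: 5240 Gt = 5.240×10^15 kg; dividing by ρ_w = 1001 kg m⁻³ gives 5.235×10^12 m³ of water.
Spread over 3.50×10^14 m² of ocean, Δh = 5.235×10^12 / 3.50×10^14 = 0.0149 m = 1.49 cm.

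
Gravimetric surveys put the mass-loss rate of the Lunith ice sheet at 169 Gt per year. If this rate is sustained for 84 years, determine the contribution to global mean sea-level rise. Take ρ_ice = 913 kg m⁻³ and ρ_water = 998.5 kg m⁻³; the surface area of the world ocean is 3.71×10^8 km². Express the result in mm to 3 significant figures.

Total mass lost = 169 Gt/yr × 84 yr = 1.420×10^4 Gt = 1.420×10^16 kg.
ρ_w = 998.5 kg m⁻³, so water volume = 1.420×10^16 / 998.5 = 1.422×10^13 m³.
Δh = 1.422×10^13 / 3.71×10^14 = 0.0383 m = 38.3 mm.

≈ 38.3 mm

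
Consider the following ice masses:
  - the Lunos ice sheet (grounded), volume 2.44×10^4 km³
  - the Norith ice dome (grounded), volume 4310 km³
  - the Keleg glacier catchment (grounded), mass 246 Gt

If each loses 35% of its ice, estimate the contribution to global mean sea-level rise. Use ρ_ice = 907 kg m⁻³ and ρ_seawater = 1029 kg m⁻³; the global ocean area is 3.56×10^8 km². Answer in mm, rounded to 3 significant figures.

Lunos: 0.35 × 2.44×10^4 km³ × (907/1029) = 7527 km³ of water.
Norith: 0.35 × 4310 km³ × (907/1029) = 1330 km³ of water.
Keleg: 0.35 × 246 Gt = 8.610×10^13 kg; dividing by ρ_w = 1029 kg m⁻³ gives 8.367×10^10 m³ of water.
Total added water ≈ 8.941×10^12 m³ over 3.56×10^14 m² → Δh = 0.0251 m = 25.1 mm.

≈ 25.1 mm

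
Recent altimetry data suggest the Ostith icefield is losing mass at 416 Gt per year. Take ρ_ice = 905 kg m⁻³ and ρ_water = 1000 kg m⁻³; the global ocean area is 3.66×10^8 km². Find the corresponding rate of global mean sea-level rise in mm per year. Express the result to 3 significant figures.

ρ_w = 1000 kg m⁻³. Annual water volume added = 416 Gt / ρ_w = 4.160×10^14 kg / 1000 kg m⁻³ = 4.160×10^11 m³.
Δh per year = 4.160×10^11 / 3.66×10^14 = 1.14×10^-3 m = 1.14 mm.

≈ 1.14 mm/yr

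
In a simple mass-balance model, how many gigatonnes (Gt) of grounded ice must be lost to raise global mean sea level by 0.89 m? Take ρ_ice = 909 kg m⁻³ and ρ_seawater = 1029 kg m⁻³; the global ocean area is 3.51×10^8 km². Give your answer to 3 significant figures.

Required water volume = Δh × A = 0.89 m × 3.51×10^14 m² = 3.124×10^14 m³.
ρ_w = 1029 kg m⁻³, so the mass of water = 3.124×10^14 m³ × 1029 kg m⁻³ = 3.214×10^17 kg = 3.21×10^5 Gt (and the same mass of ice, by conservation).

≈ 3.21×10^5 Gt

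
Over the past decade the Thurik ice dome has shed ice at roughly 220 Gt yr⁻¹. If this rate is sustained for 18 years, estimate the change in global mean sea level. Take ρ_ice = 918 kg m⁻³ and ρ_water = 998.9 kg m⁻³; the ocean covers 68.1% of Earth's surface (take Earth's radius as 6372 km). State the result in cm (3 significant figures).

Total mass lost = 220 Gt/yr × 18 yr = 3960 Gt = 3.960×10^15 kg.
ρ_w = 998.9 kg m⁻³, so water volume = 3.960×10^15 / 998.9 = 3.964×10^12 m³.
Δh = 3.964×10^12 / 3.47×10^14 = 0.0114 m = 1.14 cm.

≈ 1.14 cm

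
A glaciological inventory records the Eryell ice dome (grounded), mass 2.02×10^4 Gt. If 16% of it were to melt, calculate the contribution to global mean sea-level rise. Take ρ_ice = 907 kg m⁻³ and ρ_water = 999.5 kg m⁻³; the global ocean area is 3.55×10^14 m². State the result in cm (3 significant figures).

≈ 0.911 cm

Eryell: 0.16 × 2.02×10^4 Gt = 3.232×10^15 kg; dividing by ρ_w = 999.5 kg m⁻³ gives 3.234×10^12 m³ of water.
Spread over 3.55×10^14 m² of ocean, Δh = 3.234×10^12 / 3.55×10^14 = 9.11×10^-3 m = 0.911 cm.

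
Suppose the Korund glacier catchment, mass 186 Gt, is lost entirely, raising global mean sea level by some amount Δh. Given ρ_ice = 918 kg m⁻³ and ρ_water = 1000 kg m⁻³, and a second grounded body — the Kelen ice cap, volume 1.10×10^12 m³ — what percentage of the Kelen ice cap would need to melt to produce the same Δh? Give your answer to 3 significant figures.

Equal sea-level rise means equal mass of meltwater, i.e. equal mass of ice lost.
Ice mass of Korund: 1.860×10^14 kg; ice mass of Kelen: 1.010×10^15 kg.
Fraction required = 1.860×10^14 / 1.010×10^15 = 0.184 → 18.4 %.

≈ 18.4 %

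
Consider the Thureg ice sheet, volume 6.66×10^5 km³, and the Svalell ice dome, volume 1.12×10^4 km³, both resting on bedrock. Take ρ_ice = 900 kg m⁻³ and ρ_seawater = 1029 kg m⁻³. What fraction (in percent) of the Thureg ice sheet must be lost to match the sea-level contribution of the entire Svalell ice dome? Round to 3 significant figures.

Equal sea-level rise means equal mass of meltwater, i.e. equal mass of ice lost.
Ice mass of Svalell: 1.008×10^16 kg; ice mass of Thureg: 5.994×10^17 kg.
Fraction required = 1.008×10^16 / 5.994×10^17 = 0.0168 → 1.68 %.

≈ 1.68 %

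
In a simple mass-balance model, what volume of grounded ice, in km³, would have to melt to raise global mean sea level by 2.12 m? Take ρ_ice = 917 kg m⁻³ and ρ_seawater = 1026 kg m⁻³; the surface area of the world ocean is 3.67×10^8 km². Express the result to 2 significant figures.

≈ 8.7×10^5 km³

Required water volume = Δh × A = 2.12 m × 3.67×10^14 m² = 7.780×10^14 m³ = 7.780×10^5 km³.
Ice volume = water volume × ρ_w/ρ_ice = 7.780×10^5 × 1026/917 = 8.7×10^5 km³.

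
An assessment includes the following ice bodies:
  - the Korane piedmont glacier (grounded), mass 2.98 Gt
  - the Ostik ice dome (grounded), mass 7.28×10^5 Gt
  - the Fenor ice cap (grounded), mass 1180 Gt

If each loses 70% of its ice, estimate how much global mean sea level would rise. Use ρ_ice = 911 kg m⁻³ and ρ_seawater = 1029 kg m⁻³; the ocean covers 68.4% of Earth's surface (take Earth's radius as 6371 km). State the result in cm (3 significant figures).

Korane: 0.7 × 2.98 Gt = 2.086×10^12 kg; dividing by ρ_w = 1029 kg m⁻³ gives 2.027×10^9 m³ of water.
Ostik: 0.7 × 7.28×10^5 Gt = 5.096×10^17 kg; dividing by ρ_w = 1029 kg m⁻³ gives 4.952×10^14 m³ of water.
Fenor: 0.7 × 1180 Gt = 8.260×10^14 kg; dividing by ρ_w = 1029 kg m⁻³ gives 8.027×10^11 m³ of water.
Total added water ≈ 4.960×10^14 m³ over 3.49×10^14 m² → Δh = 1.42 m = 142 cm.

≈ 142 cm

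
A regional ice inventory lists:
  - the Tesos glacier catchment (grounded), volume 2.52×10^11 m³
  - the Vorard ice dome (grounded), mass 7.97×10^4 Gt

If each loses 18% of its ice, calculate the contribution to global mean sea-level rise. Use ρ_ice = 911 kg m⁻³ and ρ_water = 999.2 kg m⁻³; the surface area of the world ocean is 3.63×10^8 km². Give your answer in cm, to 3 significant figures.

Tesos: 0.18 × 2.52×10^11 m³ × (911/999.2) = 4.136×10^10 m³ of water.
Vorard: 0.18 × 7.97×10^4 Gt = 1.435×10^16 kg; dividing by ρ_w = 999.2 kg m⁻³ gives 1.436×10^13 m³ of water.
Total added water ≈ 1.440×10^13 m³ over 3.63×10^14 m² → Δh = 0.0397 m = 3.97 cm.

≈ 3.97 cm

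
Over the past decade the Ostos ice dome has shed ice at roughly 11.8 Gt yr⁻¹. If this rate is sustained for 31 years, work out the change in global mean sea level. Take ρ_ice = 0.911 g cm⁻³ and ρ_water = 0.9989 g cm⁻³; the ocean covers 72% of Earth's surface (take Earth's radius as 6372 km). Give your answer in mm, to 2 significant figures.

Total mass lost = 11.8 Gt/yr × 31 yr = 365.8 Gt = 3.658×10^14 kg.
ρ_w = 0.9989 g cm⁻³ = 998.9 kg m⁻³, so water volume = 3.658×10^14 / 998.9 = 3.662×10^11 m³.
Δh = 3.662×10^11 / 3.67×10^14 = 9.97×10^-4 m = 1.0 mm.

≈ 1.0 mm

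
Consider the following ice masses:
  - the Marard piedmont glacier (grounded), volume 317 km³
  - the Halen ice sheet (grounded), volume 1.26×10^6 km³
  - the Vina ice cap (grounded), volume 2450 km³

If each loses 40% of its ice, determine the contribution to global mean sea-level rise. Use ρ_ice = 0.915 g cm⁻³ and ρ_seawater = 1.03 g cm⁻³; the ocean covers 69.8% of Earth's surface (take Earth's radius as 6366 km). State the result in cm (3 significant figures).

≈ 126 cm

Marard: 0.4 × 317 km³ × (915/1030) = 112.6 km³ of water.
Halen: 0.4 × 1.26×10^6 km³ × (915/1030) = 4.477×10^5 km³ of water.
Vina: 0.4 × 2450 km³ × (915/1030) = 870.6 km³ of water.
Total added water ≈ 4.487×10^14 m³ over 3.55×10^14 m² → Δh = 1.26 m = 126 cm.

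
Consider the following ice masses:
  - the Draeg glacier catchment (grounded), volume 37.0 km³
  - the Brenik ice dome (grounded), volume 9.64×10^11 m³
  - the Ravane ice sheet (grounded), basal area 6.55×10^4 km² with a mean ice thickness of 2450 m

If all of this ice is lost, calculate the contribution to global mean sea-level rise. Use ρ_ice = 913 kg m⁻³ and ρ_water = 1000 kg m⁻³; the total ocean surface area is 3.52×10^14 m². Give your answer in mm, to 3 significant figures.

≈ 419 mm

Draeg: 37.0 km³ × (913/1000) = 33.78 km³ of water.
Brenik: 9.64×10^11 m³ × (913/1000) = 8.801×10^11 m³ of water.
Ravane: ice volume = 6.55×10^4 km² × 2450 m = 1.605×10^5 km³; 1.605×10^5 × (913/1000) = 1.465×10^5 km³ of water.
Total added water ≈ 1.474×10^14 m³ over 3.52×10^14 m² → Δh = 0.419 m = 419 mm.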